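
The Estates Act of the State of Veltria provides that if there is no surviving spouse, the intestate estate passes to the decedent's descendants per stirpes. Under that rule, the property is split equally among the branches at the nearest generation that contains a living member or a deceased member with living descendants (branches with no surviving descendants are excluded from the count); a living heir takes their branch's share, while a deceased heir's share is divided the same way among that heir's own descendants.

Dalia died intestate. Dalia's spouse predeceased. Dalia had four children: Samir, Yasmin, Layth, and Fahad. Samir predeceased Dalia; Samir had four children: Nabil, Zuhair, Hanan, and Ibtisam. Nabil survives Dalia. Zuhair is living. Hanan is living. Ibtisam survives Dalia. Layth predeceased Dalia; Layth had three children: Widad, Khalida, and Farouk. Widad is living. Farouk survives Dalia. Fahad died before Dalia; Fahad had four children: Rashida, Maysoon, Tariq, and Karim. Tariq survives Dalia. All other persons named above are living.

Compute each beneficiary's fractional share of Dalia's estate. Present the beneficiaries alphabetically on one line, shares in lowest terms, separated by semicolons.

There is no surviving spouse, so the entire estate passes to Dalia's descendants per stirpes.
The estate is divided into 4 equal shares of 1/4 among Samir, Yasmin, Layth, Fahad.
Samir predeceased; the 1/4 allotted to Samir's branch passes to Samir's issue by representation.
The 1/4 is divided into 4 equal shares of 1/16 among Nabil, Zuhair, Hanan, Ibtisam.
Nabil is living and takes 1/16.
Zuhair is living and takes 1/16.
Hanan is living and takes 1/16.
Ibtisam is living and takes 1/16.
Yasmin is living and takes 1/4.
Layth predeceased; the 1/4 allotted to Layth's branch passes to Layth's issue by representation.
The 1/4 is divided into 3 equal shares of 1/12 among Widad, Khalida, Farouk.
Widad is living and takes 1/12.
Khalida is living and takes 1/12.
Farouk is living and takes 1/12.
Fahad predeceased; the 1/4 allotted to Fahad's branch passes to Fahad's issue by representation.
The 1/4 is divided into 4 equal shares of 1/16 among Rashida, Maysoon, Tariq, Karim.
Rashida is living and takes 1/16.
Maysoon is living and takes 1/16.
Tariq is living and takes 1/16.
Karim is living and takes 1/16.

Farouk 1/12; Hanan 1/16; Ibtisam 1/16; Karim 1/16; Khalida 1/12; Maysoon 1/16; Nabil 1/16; Rashida 1/16; Tariq 1/16; Widad 1/12; Yasmin 1/4; Zuhair 1/16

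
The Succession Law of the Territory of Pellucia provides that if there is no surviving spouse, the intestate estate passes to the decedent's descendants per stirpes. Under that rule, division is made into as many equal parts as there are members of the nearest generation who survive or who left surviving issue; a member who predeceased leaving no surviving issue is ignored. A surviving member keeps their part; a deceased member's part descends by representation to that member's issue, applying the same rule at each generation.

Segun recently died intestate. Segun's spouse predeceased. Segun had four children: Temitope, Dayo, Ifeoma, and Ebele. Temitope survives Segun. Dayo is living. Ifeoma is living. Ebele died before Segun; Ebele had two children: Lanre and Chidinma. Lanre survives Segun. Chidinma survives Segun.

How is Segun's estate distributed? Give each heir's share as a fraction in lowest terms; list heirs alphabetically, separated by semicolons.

There is no surviving spouse, so the entire estate passes to Segun's descendants per stirpes.
The estate is divided into 4 equal shares of 1/4 among Temitope, Dayo, Ifeoma, Ebele.
Temitope is living and takes 1/4.
Dayo is living and takes 1/4.
Ifeoma is living and takes 1/4.
Ebele predeceased; the 1/4 allotted to Ebele's branch passes to Ebele's issue by representation.
The 1/4 is divided into 2 equal shares of 1/8 among Lanre, Chidinma.
Lanre is living and takes 1/8.
Chidinma is living and takes 1/8.

Chidinma 1/8; Dayo 1/4; Ifeoma 1/4; Lanre 1/8; Temitope 1/4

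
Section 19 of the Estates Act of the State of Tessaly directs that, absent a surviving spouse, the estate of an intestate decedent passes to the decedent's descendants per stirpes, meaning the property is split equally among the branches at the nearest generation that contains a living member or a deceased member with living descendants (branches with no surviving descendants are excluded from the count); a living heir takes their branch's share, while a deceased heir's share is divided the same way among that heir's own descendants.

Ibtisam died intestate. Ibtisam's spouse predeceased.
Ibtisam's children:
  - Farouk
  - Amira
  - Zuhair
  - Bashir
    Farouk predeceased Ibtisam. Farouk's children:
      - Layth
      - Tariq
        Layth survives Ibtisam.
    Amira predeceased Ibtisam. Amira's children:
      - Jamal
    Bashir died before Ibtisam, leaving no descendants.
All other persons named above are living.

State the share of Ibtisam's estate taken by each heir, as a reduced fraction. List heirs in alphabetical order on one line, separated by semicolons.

There is no surviving spouse, so the entire estate passes to Ibtisam's descendants per stirpes.
Bashir left no surviving issue, so that branch lapses and is disregarded.
The estate is divided into 3 equal shares of 1/3 among Farouk, Amira, Zuhair.
Farouk predeceased; the 1/3 allotted to Farouk's branch passes to Farouk's issue by representation.
The 1/3 is divided into 2 equal shares of 1/6 among Layth, Tariq.
Layth is living and takes 1/6.
Tariq is living and takes 1/6.
Amira predeceased; the 1/3 allotted to Amira's branch passes to Amira's issue by representation.
Jamal is the sole taker at this level and receives the full 1/3.
Zuhair is living and takes 1/3.

Jamal 1/3; Layth 1/6; Tariq 1/6; Zuhair 1/3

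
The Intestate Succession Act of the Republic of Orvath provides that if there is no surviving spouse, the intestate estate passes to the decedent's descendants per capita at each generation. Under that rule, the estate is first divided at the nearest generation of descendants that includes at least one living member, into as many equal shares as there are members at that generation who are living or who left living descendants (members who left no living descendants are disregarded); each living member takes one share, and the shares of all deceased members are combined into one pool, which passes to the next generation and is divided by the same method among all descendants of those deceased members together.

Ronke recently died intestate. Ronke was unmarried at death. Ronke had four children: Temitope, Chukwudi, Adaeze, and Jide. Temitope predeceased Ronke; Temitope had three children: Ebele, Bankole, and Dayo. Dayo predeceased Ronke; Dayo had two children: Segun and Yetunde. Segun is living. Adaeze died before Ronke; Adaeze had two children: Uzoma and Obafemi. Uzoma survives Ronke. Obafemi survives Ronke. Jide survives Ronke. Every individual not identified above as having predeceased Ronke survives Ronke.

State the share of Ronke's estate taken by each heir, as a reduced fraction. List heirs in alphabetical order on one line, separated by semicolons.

There is no surviving spouse, so the entire estate passes to Ronke's descendants per capita at each generation.
At generation 1 (Temitope, Chukwudi, Adaeze, Jide) there are 4 shares of (1)/4 = 1/4 each.
Living: Chukwudi and Jide — each takes 1/4.
Deceased: Temitope and Adaeze. Their combined 1/2 is pooled and carried to generation 2.
At generation 2 (Ebele, Bankole, Dayo, Uzoma, Obafemi) there are 5 shares of (1/2)/5 = 1/10 each.
Living: Ebele, Bankole, Uzoma, and Obafemi — each takes 1/10.
Deceased: Dayo. That 1/10 share is carried to generation 3.
At generation 3 (Segun, Yetunde) there are 2 shares of (1/10)/2 = 1/20 each.
Living: Segun and Yetunde — each takes 1/20.

Bankole 1/10; Chukwudi 1/4; Ebele 1/10; Jide 1/4; Obafemi 1/10; Segun 1/20; Uzoma 1/10; Yetunde 1/20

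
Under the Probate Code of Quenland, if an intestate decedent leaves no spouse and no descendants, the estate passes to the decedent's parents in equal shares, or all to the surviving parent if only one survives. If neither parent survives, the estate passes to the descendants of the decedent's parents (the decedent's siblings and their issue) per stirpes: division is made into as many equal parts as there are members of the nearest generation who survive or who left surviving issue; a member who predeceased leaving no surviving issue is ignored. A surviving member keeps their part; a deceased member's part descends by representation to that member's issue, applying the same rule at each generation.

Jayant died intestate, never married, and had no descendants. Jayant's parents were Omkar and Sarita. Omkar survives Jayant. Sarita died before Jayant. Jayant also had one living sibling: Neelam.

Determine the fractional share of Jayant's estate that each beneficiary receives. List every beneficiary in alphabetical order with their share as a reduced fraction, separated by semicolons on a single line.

Omkar 1

Only one parent, Omkar, survives, so Omkar takes the entire estate. The siblings take nothing because a surviving parent has priority.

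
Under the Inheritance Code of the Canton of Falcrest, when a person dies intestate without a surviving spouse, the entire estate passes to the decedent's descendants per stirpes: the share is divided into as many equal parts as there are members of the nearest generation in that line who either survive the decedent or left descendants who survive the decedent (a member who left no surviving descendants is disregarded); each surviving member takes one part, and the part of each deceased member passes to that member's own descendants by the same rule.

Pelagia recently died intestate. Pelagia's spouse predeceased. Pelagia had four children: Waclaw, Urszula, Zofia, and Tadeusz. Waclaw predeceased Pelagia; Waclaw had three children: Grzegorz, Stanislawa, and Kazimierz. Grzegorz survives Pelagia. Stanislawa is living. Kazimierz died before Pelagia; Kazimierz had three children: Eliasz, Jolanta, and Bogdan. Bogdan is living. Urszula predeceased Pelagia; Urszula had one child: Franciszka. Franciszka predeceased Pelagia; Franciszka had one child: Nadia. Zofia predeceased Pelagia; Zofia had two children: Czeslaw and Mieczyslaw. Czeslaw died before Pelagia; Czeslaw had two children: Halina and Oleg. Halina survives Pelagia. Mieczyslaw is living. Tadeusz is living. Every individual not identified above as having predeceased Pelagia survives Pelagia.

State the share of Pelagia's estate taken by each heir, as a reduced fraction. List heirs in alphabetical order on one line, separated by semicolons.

Bogdan 1/36; Eliasz 1/36; Grzegorz 1/12; Halina 1/16; Jolanta 1/36; Mieczyslaw 1/8; Nadia 1/4; Oleg 1/16; Stanislawa 1/12; Tadeusz 1/4

There is no surviving spouse, so the entire estate passes to Pelagia's descendants per stirpes.
The estate is divided into 4 equal shares of 1/4 among Waclaw, Urszula, Zofia, Tadeusz.
Waclaw predeceased; the 1/4 allotted to Waclaw's branch passes to Waclaw's issue by representation.
The 1/4 is divided into 3 equal shares of 1/12 among Grzegorz, Stanislawa, Kazimierz.
Grzegorz is living and takes 1/12.
Stanislawa is living and takes 1/12.
Kazimierz predeceased; the 1/12 allotted to Kazimierz's branch passes to Kazimierz's issue by representation.
The 1/12 is divided into 3 equal shares of 1/36 among Eliasz, Jolanta, Bogdan.
Eliasz is living and takes 1/36.
Jolanta is living and takes 1/36.
Bogdan is living and takes 1/36.
Urszula predeceased; the 1/4 allotted to Urszula's branch passes to Urszula's issue by representation.
Franciszka's line is the sole branch at this level, so the full 1/4 passes to Franciszka's issue by representation.
Nadia is the sole taker at this level and receives the full 1/4.
Zofia predeceased; the 1/4 allotted to Zofia's branch passes to Zofia's issue by representation.
The 1/4 is divided into 2 equal shares of 1/8 among Czeslaw, Mieczyslaw.
Czeslaw predeceased; the 1/8 allotted to Czeslaw's branch passes to Czeslaw's issue by representation.
The 1/8 is divided into 2 equal shares of 1/16 among Halina, Oleg.
Halina is living and takes 1/16.
Oleg is living and takes 1/16.
Mieczyslaw is living and takes 1/8.
Tadeusz is living and takes 1/4.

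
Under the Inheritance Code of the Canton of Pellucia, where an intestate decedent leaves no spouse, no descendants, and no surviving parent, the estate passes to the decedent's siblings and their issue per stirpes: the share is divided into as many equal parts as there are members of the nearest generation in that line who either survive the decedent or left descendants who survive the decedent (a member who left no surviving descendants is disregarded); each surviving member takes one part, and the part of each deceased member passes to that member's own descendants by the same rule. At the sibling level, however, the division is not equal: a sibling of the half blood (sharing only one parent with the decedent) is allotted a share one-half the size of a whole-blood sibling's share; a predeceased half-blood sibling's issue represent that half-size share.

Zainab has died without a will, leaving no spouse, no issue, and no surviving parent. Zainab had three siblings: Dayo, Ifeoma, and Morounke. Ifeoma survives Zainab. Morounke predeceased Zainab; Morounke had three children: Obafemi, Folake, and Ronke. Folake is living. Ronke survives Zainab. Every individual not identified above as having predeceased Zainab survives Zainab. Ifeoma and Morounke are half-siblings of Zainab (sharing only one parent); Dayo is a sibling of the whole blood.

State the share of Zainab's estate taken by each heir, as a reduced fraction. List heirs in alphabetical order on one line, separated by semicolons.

No spouse, descendants, or parent survives, so the estate passes to Zainab's siblings per stirpes.
Half-blood siblings count for one-half the weight of whole-blood siblings at the initial division.
Dividing 1 in proportion to weights (total weight 2): Dayo (weight 1) → 1/2; Ifeoma (weight 1/2) → 1/4; Morounke (weight 1/2) → 1/4.
Dayo is living and takes 1/2.
Ifeoma is living and takes 1/4.
Morounke predeceased; the 1/4 allotted to Morounke's branch passes to Morounke's issue by representation.
The 1/4 is divided into 3 equal shares of 1/12 among Obafemi, Folake, Ronke.
Obafemi is living and takes 1/12.
Folake is living and takes 1/12.
Ronke is living and takes 1/12.

Dayo 1/2; Folake 1/12; Ifeoma 1/4; Obafemi 1/12; Ronke 1/12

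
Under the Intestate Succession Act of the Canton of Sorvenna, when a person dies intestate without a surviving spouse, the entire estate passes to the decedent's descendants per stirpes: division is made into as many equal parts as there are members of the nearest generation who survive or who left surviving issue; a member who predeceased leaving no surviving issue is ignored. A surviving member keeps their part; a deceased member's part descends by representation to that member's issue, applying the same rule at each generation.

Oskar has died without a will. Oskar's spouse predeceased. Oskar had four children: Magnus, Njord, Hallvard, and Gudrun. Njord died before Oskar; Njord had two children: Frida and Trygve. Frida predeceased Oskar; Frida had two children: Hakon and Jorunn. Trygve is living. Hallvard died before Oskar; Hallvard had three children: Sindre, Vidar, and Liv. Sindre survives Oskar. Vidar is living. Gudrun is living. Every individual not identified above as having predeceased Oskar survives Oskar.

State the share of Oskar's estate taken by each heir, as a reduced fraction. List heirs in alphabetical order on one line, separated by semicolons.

Gudrun 1/4; Hakon 1/16; Jorunn 1/16; Liv 1/12; Magnus 1/4; Sindre 1/12; Trygve 1/8; Vidar 1/12

There is no surviving spouse, so the entire estate passes to Oskar's descendants per stirpes.
The estate is divided into 4 equal shares of 1/4 among Magnus, Njord, Hallvard, Gudrun.
Magnus is living and takes 1/4.
Njord predeceased; the 1/4 allotted to Njord's branch passes to Njord's issue by representation.
The 1/4 is divided into 2 equal shares of 1/8 among Frida, Trygve.
Frida predeceased; the 1/8 allotted to Frida's branch passes to Frida's issue by representation.
The 1/8 is divided into 2 equal shares of 1/16 among Hakon, Jorunn.
Hakon is living and takes 1/16.
Jorunn is living and takes 1/16.
Trygve is living and takes 1/8.
Hallvard predeceased; the 1/4 allotted to Hallvard's branch passes to Hallvard's issue by representation.
The 1/4 is divided into 3 equal shares of 1/12 among Sindre, Vidar, Liv.
Sindre is living and takes 1/12.
Vidar is living and takes 1/12.
Liv is living and takes 1/12.
Gudrun is living and takes 1/4.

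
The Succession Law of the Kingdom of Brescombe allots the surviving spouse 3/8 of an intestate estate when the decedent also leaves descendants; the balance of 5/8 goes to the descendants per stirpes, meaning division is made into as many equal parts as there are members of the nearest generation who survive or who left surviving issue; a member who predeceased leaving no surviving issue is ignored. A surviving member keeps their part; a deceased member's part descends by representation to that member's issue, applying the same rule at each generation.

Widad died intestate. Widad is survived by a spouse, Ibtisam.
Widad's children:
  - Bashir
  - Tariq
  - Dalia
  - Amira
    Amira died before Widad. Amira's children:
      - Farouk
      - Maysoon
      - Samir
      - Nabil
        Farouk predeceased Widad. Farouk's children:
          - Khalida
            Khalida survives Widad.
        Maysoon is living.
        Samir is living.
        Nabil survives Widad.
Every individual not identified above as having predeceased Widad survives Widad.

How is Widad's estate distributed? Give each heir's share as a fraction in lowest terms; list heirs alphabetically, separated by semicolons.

Bashir 5/32; Dalia 5/32; Ibtisam 3/8; Khalida 5/128; Maysoon 5/128; Nabil 5/128; Samir 5/128; Tariq 5/32

Ibtisam, as surviving spouse, takes 3/8.
The remaining 5/8 passes to Widad's descendants per stirpes.
The 5/8 is divided into 4 equal shares of 5/32 among Bashir, Tariq, Dalia, Amira.
Bashir is living and takes 5/32.
Tariq is living and takes 5/32.
Dalia is living and takes 5/32.
Amira predeceased; the 5/32 allotted to Amira's branch passes to Amira's issue by representation.
The 5/32 is divided into 4 equal shares of 5/128 among Farouk, Maysoon, Samir, Nabil.
Farouk predeceased; the 5/128 allotted to Farouk's branch passes to Farouk's issue by representation.
Khalida is the sole taker at this level and receives the full 5/128.
Maysoon is living and takes 5/128.
Samir is living and takes 5/128.
Nabil is living and takes 5/128.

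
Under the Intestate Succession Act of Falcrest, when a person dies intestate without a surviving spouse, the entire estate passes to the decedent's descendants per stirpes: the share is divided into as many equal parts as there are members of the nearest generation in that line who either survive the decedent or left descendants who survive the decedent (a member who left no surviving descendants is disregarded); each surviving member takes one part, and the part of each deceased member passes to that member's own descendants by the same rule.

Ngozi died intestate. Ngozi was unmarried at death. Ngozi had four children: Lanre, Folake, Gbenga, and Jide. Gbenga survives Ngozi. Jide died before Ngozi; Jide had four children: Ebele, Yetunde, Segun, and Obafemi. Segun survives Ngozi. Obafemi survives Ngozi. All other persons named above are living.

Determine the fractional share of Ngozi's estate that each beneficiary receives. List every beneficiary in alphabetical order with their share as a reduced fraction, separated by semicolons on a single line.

Ebele 1/16; Folake 1/4; Gbenga 1/4; Lanre 1/4; Obafemi 1/16; Segun 1/16; Yetunde 1/16

There is no surviving spouse, so the entire estate passes to Ngozi's descendants per stirpes.
The estate is divided into 4 equal shares of 1/4 among Lanre, Folake, Gbenga, Jide.
Lanre is living and takes 1/4.
Folake is living and takes 1/4.
Gbenga is living and takes 1/4.
Jide predeceased; the 1/4 allotted to Jide's branch passes to Jide's issue by representation.
The 1/4 is divided into 4 equal shares of 1/16 among Ebele, Yetunde, Segun, Obafemi.
Ebele is living and takes 1/16.
Yetunde is living and takes 1/16.
Segun is living and takes 1/16.
Obafemi is living and takes 1/16.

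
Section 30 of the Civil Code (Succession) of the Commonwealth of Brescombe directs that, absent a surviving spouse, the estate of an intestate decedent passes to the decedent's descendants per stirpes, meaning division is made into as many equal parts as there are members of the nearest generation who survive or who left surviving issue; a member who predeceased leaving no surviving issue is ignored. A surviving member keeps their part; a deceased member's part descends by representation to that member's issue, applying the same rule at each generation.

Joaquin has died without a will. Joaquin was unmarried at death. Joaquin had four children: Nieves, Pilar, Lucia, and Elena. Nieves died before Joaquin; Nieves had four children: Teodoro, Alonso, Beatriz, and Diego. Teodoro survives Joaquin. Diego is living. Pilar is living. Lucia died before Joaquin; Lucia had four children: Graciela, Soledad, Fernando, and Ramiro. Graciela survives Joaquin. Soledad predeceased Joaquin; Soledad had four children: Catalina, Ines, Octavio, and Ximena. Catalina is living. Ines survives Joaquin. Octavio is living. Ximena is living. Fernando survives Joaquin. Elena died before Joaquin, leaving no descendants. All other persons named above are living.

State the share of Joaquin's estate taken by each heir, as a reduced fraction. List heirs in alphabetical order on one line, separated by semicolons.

Alonso 1/12; Beatriz 1/12; Catalina 1/48; Diego 1/12; Fernando 1/12; Graciela 1/12; Ines 1/48; Octavio 1/48; Pilar 1/3; Ramiro 1/12; Teodoro 1/12; Ximena 1/48

There is no surviving spouse, so the entire estate passes to Joaquin's descendants per stirpes.
Elena left no surviving issue, so that branch lapses and is disregarded.
The estate is divided into 3 equal shares of 1/3 among Nieves, Pilar, Lucia.
Nieves predeceased; the 1/3 allotted to Nieves's branch passes to Nieves's issue by representation.
The 1/3 is divided into 4 equal shares of 1/12 among Teodoro, Alonso, Beatriz, Diego.
Teodoro is living and takes 1/12.
Alonso is living and takes 1/12.
Beatriz is living and takes 1/12.
Diego is living and takes 1/12.
Pilar is living and takes 1/3.
Lucia predeceased; the 1/3 allotted to Lucia's branch passes to Lucia's issue by representation.
The 1/3 is divided into 4 equal shares of 1/12 among Graciela, Soledad, Fernando, Ramiro.
Graciela is living and takes 1/12.
Soledad predeceased; the 1/12 allotted to Soledad's branch passes to Soledad's issue by representation.
The 1/12 is divided into 4 equal shares of 1/48 among Catalina, Ines, Octavio, Ximena.
Catalina is living and takes 1/48.
Ines is living and takes 1/48.
Octavio is living and takes 1/48.
Ximena is living and takes 1/48.
Fernando is living and takes 1/12.
Ramiro is living and takes 1/12.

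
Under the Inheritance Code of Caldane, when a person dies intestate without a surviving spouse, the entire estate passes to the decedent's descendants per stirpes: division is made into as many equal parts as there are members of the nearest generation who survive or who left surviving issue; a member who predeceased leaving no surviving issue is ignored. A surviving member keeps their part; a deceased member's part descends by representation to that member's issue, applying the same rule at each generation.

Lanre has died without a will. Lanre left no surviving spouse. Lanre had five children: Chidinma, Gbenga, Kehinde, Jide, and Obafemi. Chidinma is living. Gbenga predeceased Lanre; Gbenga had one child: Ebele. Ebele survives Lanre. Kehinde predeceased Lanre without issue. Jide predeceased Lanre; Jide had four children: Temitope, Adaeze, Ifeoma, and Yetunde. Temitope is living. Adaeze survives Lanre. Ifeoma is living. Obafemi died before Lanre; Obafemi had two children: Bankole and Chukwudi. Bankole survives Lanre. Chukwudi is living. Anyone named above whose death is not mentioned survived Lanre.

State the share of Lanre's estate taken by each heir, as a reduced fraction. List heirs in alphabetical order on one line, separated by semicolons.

Adaeze 1/16; Bankole 1/8; Chidinma 1/4; Chukwudi 1/8; Ebele 1/4; Ifeoma 1/16; Temitope 1/16; Yetunde 1/16

There is no surviving spouse, so the entire estate passes to Lanre's descendants per stirpes.
Kehinde left no surviving issue, so that branch lapses and is disregarded.
The estate is divided into 4 equal shares of 1/4 among Chidinma, Gbenga, Jide, Obafemi.
Chidinma is living and takes 1/4.
Gbenga predeceased; the 1/4 allotted to Gbenga's branch passes to Gbenga's issue by representation.
Ebele is the sole taker at this level and receives the full 1/4.
Jide predeceased; the 1/4 allotted to Jide's branch passes to Jide's issue by representation.
The 1/4 is divided into 4 equal shares of 1/16 among Temitope, Adaeze, Ifeoma, Yetunde.
Temitope is living and takes 1/16.
Adaeze is living and takes 1/16.
Ifeoma is living and takes 1/16.
Yetunde is living and takes 1/16.
Obafemi predeceased; the 1/4 allotted to Obafemi's branch passes to Obafemi's issue by representation.
The 1/4 is divided into 2 equal shares of 1/8 among Bankole, Chukwudi.
Bankole is living and takes 1/8.
Chukwudi is living and takes 1/8.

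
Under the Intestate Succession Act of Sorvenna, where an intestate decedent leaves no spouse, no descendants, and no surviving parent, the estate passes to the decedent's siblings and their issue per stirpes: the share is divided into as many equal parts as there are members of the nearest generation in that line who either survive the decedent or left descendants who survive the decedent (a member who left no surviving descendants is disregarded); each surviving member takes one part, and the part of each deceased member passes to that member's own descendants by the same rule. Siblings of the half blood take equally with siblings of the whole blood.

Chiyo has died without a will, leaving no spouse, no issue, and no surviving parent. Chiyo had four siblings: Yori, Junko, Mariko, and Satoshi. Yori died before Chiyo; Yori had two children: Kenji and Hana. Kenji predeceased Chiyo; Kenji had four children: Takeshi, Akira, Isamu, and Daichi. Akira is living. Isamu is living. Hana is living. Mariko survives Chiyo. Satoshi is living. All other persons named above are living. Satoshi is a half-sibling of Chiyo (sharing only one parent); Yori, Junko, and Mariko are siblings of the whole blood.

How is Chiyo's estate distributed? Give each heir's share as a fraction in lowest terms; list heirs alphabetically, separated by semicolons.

No spouse, descendants, or parent survives, so the estate passes to Chiyo's siblings per stirpes.
Half-blood and whole-blood siblings take equally under the stated rule.
The estate is divided into 4 equal shares of 1/4 among Yori, Junko, Mariko, Satoshi.
Yori predeceased; the 1/4 allotted to Yori's branch passes to Yori's issue by representation.
The 1/4 is divided into 2 equal shares of 1/8 among Kenji, Hana.
Kenji predeceased; the 1/8 allotted to Kenji's branch passes to Kenji's issue by representation.
The 1/8 is divided into 4 equal shares of 1/32 among Takeshi, Akira, Isamu, Daichi.
Takeshi is living and takes 1/32.
Akira is living and takes 1/32.
Isamu is living and takes 1/32.
Daichi is living and takes 1/32.
Hana is living and takes 1/8.
Junko is living and takes 1/4.
Mariko is living and takes 1/4.
Satoshi is living and takes 1/4.

Akira 1/32; Daichi 1/32; Hana 1/8; Isamu 1/32; Junko 1/4; Mariko 1/4; Satoshi 1/4; Takeshi 1/32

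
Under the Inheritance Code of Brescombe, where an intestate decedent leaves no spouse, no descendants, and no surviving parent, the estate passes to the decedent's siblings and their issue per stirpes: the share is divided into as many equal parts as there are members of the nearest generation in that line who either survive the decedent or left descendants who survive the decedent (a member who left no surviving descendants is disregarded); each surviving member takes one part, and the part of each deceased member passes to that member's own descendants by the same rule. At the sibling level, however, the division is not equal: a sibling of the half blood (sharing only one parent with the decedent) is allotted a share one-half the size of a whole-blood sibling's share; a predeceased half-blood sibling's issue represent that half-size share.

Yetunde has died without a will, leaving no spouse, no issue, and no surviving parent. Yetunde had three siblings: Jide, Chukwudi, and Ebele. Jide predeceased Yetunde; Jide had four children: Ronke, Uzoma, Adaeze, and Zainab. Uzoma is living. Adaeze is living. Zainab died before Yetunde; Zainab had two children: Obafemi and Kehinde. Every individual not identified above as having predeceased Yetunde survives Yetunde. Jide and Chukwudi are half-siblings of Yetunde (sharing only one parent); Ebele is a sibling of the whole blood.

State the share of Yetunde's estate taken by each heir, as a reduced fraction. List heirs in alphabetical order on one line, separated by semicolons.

Adaeze 1/16; Chukwudi 1/4; Ebele 1/2; Kehinde 1/32; Obafemi 1/32; Ronke 1/16; Uzoma 1/16

No spouse, descendants, or parent survives, so the estate passes to Yetunde's siblings per stirpes.
Half-blood siblings count for one-half the weight of whole-blood siblings at the initial division.
Dividing 1 in proportion to weights (total weight 2): Jide (weight 1/2) → 1/4; Chukwudi (weight 1/2) → 1/4; Ebele (weight 1) → 1/2.
Jide predeceased; the 1/4 allotted to Jide's branch passes to Jide's issue by representation.
The 1/4 is divided into 4 equal shares of 1/16 among Ronke, Uzoma, Adaeze, Zainab.
Ronke is living and takes 1/16.
Uzoma is living and takes 1/16.
Adaeze is living and takes 1/16.
Zainab predeceased; the 1/16 allotted to Zainab's branch passes to Zainab's issue by representation.
The 1/16 is divided into 2 equal shares of 1/32 among Obafemi, Kehinde.
Obafemi is living and takes 1/32.
Kehinde is living and takes 1/32.
Chukwudi is living and takes 1/4.
Ebele is living and takes 1/2.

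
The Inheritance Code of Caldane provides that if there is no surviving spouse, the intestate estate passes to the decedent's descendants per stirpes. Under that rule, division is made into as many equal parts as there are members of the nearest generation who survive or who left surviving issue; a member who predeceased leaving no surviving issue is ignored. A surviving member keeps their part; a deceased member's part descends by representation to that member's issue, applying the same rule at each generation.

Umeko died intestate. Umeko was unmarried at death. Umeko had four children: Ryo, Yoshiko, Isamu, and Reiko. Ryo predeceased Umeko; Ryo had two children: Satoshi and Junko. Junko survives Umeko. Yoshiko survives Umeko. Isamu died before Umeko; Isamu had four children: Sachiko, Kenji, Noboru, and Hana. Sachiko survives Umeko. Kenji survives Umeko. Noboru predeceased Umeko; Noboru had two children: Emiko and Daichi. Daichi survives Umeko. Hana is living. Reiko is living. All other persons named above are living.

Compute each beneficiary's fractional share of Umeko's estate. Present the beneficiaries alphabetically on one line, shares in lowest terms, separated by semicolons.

Daichi 1/32; Emiko 1/32; Hana 1/16; Junko 1/8; Kenji 1/16; Reiko 1/4; Sachiko 1/16; Satoshi 1/8; Yoshiko 1/4

There is no surviving spouse, so the entire estate passes to Umeko's descendants per stirpes.
The estate is divided into 4 equal shares of 1/4 among Ryo, Yoshiko, Isamu, Reiko.
Ryo predeceased; the 1/4 allotted to Ryo's branch passes to Ryo's issue by representation.
The 1/4 is divided into 2 equal shares of 1/8 among Satoshi, Junko.
Satoshi is living and takes 1/8.
Junko is living and takes 1/8.
Yoshiko is living and takes 1/4.
Isamu predeceased; the 1/4 allotted to Isamu's branch passes to Isamu's issue by representation.
The 1/4 is divided into 4 equal shares of 1/16 among Sachiko, Kenji, Noboru, Hana.
Sachiko is living and takes 1/16.
Kenji is living and takes 1/16.
Noboru predeceased; the 1/16 allotted to Noboru's branch passes to Noboru's issue by representation.
The 1/16 is divided into 2 equal shares of 1/32 among Emiko, Daichi.
Emiko is living and takes 1/32.
Daichi is living and takes 1/32.
Hana is living and takes 1/16.
Reiko is living and takes 1/4.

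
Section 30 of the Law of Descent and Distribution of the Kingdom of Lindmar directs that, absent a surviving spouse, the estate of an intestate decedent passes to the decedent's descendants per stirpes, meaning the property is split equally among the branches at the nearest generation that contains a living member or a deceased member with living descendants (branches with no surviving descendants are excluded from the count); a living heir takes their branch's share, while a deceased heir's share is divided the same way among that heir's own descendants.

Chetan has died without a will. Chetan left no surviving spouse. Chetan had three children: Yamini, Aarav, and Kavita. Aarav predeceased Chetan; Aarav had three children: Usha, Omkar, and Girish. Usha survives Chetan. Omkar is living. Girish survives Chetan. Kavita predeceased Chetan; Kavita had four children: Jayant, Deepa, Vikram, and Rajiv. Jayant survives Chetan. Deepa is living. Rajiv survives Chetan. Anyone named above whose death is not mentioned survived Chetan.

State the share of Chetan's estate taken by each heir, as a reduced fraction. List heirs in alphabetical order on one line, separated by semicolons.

Deepa 1/12; Girish 1/9; Jayant 1/12; Omkar 1/9; Rajiv 1/12; Usha 1/9; Vikram 1/12; Yamini 1/3

There is no surviving spouse, so the entire estate passes to Chetan's descendants per stirpes.
The estate is divided into 3 equal shares of 1/3 among Yamini, Aarav, Kavita.
Yamini is living and takes 1/3.
Aarav predeceased; the 1/3 allotted to Aarav's branch passes to Aarav's issue by representation.
The 1/3 is divided into 3 equal shares of 1/9 among Usha, Omkar, Girish.
Usha is living and takes 1/9.
Omkar is living and takes 1/9.
Girish is living and takes 1/9.
Kavita predeceased; the 1/3 allotted to Kavita's branch passes to Kavita's issue by representation.
The 1/3 is divided into 4 equal shares of 1/12 among Jayant, Deepa, Vikram, Rajiv.
Jayant is living and takes 1/12.
Deepa is living and takes 1/12.
Vikram is living and takes 1/12.
Rajiv is living and takes 1/12.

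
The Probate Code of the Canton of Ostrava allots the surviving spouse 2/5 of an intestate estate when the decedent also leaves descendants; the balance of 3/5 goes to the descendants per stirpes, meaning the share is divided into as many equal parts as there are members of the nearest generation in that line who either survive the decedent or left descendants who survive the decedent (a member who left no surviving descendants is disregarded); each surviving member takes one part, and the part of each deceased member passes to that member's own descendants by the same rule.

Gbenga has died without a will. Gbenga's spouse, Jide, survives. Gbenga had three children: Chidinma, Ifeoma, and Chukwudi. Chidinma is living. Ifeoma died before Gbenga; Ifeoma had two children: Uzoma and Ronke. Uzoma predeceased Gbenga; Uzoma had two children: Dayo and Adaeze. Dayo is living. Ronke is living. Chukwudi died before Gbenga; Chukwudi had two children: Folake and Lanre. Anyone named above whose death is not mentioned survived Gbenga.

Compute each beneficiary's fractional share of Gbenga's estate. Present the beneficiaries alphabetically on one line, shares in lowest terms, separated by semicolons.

Adaeze 1/20; Chidinma 1/5; Dayo 1/20; Folake 1/10; Jide 2/5; Lanre 1/10; Ronke 1/10

Jide, as surviving spouse, takes 2/5.
The remaining 3/5 passes to Gbenga's descendants per stirpes.
The 3/5 is divided into 3 equal shares of 1/5 among Chidinma, Ifeoma, Chukwudi.
Chidinma is living and takes 1/5.
Ifeoma predeceased; the 1/5 allotted to Ifeoma's branch passes to Ifeoma's issue by representation.
The 1/5 is divided into 2 equal shares of 1/10 among Uzoma, Ronke.
Uzoma predeceased; the 1/10 allotted to Uzoma's branch passes to Uzoma's issue by representation.
The 1/10 is divided into 2 equal shares of 1/20 among Dayo, Adaeze.
Dayo is living and takes 1/20.
Adaeze is living and takes 1/20.
Ronke is living and takes 1/10.
Chukwudi predeceased; the 1/5 allotted to Chukwudi's branch passes to Chukwudi's issue by representation.
The 1/5 is divided into 2 equal shares of 1/10 among Folake, Lanre.
Folake is living and takes 1/10.
Lanre is living and takes 1/10.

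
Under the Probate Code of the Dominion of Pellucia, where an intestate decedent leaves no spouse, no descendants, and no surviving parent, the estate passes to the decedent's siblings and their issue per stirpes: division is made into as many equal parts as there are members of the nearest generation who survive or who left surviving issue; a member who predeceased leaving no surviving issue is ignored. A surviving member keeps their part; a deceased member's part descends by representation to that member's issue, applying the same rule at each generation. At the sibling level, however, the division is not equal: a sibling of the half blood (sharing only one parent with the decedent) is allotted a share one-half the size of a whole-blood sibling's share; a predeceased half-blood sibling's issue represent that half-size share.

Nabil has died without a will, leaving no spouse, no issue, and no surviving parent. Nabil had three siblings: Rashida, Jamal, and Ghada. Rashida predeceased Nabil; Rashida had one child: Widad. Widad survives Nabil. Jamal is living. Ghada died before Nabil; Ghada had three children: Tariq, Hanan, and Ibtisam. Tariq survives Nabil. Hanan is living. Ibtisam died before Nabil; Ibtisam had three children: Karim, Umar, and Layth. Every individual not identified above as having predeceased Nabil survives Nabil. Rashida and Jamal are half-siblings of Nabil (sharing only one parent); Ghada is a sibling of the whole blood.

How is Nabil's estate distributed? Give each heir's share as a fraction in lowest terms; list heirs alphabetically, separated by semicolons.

No spouse, descendants, or parent survives, so the estate passes to Nabil's siblings per stirpes.
Half-blood siblings count for one-half the weight of whole-blood siblings at the initial division.
Dividing 1 in proportion to weights (total weight 2): Rashida (weight 1/2) → 1/4; Jamal (weight 1/2) → 1/4; Ghada (weight 1) → 1/2.
Rashida predeceased; the 1/4 allotted to Rashida's branch passes to Rashida's issue by representation.
Widad is the sole taker at this level and receives the full 1/4.
Jamal is living and takes 1/4.
Ghada predeceased; the 1/2 allotted to Ghada's branch passes to Ghada's issue by representation.
The 1/2 is divided into 3 equal shares of 1/6 among Tariq, Hanan, Ibtisam.
Tariq is living and takes 1/6.
Hanan is living and takes 1/6.
Ibtisam predeceased; the 1/6 allotted to Ibtisam's branch passes to Ibtisam's issue by representation.
The 1/6 is divided into 3 equal shares of 1/18 among Karim, Umar, Layth.
Karim is living and takes 1/18.
Umar is living and takes 1/18.
Layth is living and takes 1/18.

Hanan 1/6; Jamal 1/4; Karim 1/18; Layth 1/18; Tariq 1/6; Umar 1/18; Widad 1/4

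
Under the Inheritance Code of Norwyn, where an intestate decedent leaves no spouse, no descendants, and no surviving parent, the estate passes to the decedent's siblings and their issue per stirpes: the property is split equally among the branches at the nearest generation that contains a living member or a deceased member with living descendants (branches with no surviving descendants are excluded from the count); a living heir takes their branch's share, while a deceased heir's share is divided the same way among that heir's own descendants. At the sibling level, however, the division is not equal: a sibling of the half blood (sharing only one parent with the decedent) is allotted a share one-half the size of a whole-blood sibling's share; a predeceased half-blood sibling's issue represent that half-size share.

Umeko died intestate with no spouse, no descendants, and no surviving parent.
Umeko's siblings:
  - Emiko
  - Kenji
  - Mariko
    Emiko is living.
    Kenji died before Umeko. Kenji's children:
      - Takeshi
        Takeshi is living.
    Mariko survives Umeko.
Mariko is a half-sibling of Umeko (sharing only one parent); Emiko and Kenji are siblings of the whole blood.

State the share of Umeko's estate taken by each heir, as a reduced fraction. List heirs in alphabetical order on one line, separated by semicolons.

Emiko 2/5; Mariko 1/5; Takeshi 2/5

No spouse, descendants, or parent survives, so the estate passes to Umeko's siblings per stirpes.
Half-blood siblings count for one-half the weight of whole-blood siblings at the initial division.
Dividing 1 in proportion to weights (total weight 5/2): Emiko (weight 1) → 2/5; Kenji (weight 1) → 2/5; Mariko (weight 1/2) → 1/5.
Emiko is living and takes 2/5.
Kenji predeceased; the 2/5 allotted to Kenji's branch passes to Kenji's issue by representation.
Takeshi is the sole taker at this level and receives the full 2/5.
Mariko is living and takes 1/5.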